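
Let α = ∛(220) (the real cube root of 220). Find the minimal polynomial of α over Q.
m_α(x) = x^3 - 220

α satisfies α^3 = 220, so x^3 - 220 annihilates α. By the rational root test, a rational root p/q (in lowest terms) of x^3 - 220 would satisfy p^3 = 220 q^3, forcing q = 1 and p^3 = 220; but 220 is not a perfect cube, contradiction. A monic cubic over Q with no rational root is irreducible (any nontrivial factorization would include a linear factor). Hence x^3 - 220 is the minimal polynomial of α, and in particular [Q(α):Q] = 3.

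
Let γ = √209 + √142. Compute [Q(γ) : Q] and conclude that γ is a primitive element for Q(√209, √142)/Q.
[Q(γ) : Q] = 4 (equivalently, Q(γ) = Q(√209, √142))

Obviously Q(γ) ⊆ Q(√209, √142), and [Q(√209, √142):Q] = 4 (since 209, 142 are distinct squarefree integers > 1 with 29678 not a perfect square). To show equality we compute the minimal polynomial of γ. From γ = √209 + √142: γ^2 = 209 + 2√(29678) + 142 = 351 + 2√(29678), so γ^2 - 351 = 2√(29678); squaring, (γ^2 - 351)^2 = 4·29678, i.e. γ^4 - 702γ^2 + 123201 - 118712 = 0, i.e. γ^4 - 702γ^2 + 4489 = 0. So γ is a root of x^4 - 702x^2 + 4489. This polynomial is irreducible over Q: it has no rational root (each ±√209 ± √142 is irrational), and any factorization into two quadratics over Q would force √(29678) ∈ Q (pairing opposite roots) or √209, √142 ∈ Q (other pairings), all impossible. Hence [Q(γ):Q] = 4 = [Q(√209, √142):Q], so Q(γ) = Q(√209, √142).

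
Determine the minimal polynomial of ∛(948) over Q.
m_α(x) = x^3 - 948

α satisfies α^3 = 948, so x^3 - 948 annihilates α. By the rational root test, a rational root p/q (in lowest terms) of x^3 - 948 would satisfy p^3 = 948 q^3, forcing q = 1 and p^3 = 948; but 948 is not a perfect cube, contradiction. A monic cubic over Q with no rational root is irreducible (any nontrivial factorization would include a linear factor). Hence x^3 - 948 is the minimal polynomial of α, and in particular [Q(α):Q] = 3.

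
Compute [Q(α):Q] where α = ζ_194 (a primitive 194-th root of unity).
[Q(α):Q] = 96

The minimal polynomial of ζ_194 over Q is the 194-th cyclotomic polynomial Φ_194(x), which is irreducible over Q and has degree φ(194) = 96. Hence [Q(α):Q] = φ(194) = 96.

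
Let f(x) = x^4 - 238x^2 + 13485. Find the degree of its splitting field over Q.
[K : Q] = 4

Solving the quadratic in x^2: x^2 = (238 ± √(238^2 - 4·13485))/2 = (238 ± √2704)/2 = (238 ± 52)/2, giving x^2 = 93 or x^2 = 145. So f(x) = (x^2 - 93)(x^2 - 145) and the roots of f are ±√93, ±√145. Hence the splitting field is K = Q(√93, √145). Since 93 and 145 are distinct squarefree integers > 1, their product 13485 is not a perfect square, so √145 ∉ Q(√93). By the tower law [K:Q] = [Q(√93,√145):Q(√93)] · [Q(√93):Q] = 2 · 2 = 4.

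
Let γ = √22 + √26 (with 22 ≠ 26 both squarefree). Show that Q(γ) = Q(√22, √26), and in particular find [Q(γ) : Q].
[Q(γ) : Q] = 4 (equivalently, Q(γ) = Q(√22, √26))

Obviously Q(γ) ⊆ Q(√22, √26), and [Q(√22, √26):Q] = 4 (since 22, 26 are distinct squarefree integers > 1 with 572 not a perfect square). To show equality we compute the minimal polynomial of γ. From γ = √22 + √26: γ^2 = 22 + 2√(572) + 26 = 48 + 2√(572), so γ^2 - 48 = 2√(572); squaring, (γ^2 - 48)^2 = 4·572, i.e. γ^4 - 96γ^2 + 2304 - 2288 = 0, i.e. γ^4 - 96γ^2 + 16 = 0. So γ is a root of x^4 - 96x^2 + 16. This polynomial is irreducible over Q: it has no rational root (each ±√22 ± √26 is irrational), and any factorization into two quadratics over Q would force √(572) ∈ Q (pairing opposite roots) or √22, √26 ∈ Q (other pairings), all impossible. Hence [Q(γ):Q] = 4 = [Q(√22, √26):Q], so Q(γ) = Q(√22, √26).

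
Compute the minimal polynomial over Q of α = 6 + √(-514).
m_α(x) = x^2 - 12x + 550

From α - 6 = √(-514), squaring gives (α - 6)^2 = -514, i.e. α^2 - 12α + 36 = -514, so α^2 - 12α + 550 = 0. The discriminant of x^2 - 12x + 550 is (-12)^2 - 4·(550) = 144 - 2200 = -2056, and 4·(-514) is not a perfect square in Q since -514 is squarefree and ≠ 1. Hence x^2 - 12x + 550 is irreducible over Q and is the minimal polynomial of α.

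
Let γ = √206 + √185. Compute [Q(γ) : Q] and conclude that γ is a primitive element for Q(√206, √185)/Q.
[Q(γ) : Q] = 4 (equivalently, Q(γ) = Q(√206, √185))

Obviously Q(γ) ⊆ Q(√206, √185), and [Q(√206, √185):Q] = 4 (since 206, 185 are distinct squarefree integers > 1 with 38110 not a perfect square). To show equality we compute the minimal polynomial of γ. From γ = √206 + √185: γ^2 = 206 + 2√(38110) + 185 = 391 + 2√(38110), so γ^2 - 391 = 2√(38110); squaring, (γ^2 - 391)^2 = 4·38110, i.e. γ^4 - 782γ^2 + 152881 - 152440 = 0, i.e. γ^4 - 782γ^2 + 441 = 0. So γ is a root of x^4 - 782x^2 + 441. This polynomial is irreducible over Q: it has no rational root (each ±√206 ± √185 is irrational), and any factorization into two quadratics over Q would force √(38110) ∈ Q (pairing opposite roots) or √206, √185 ∈ Q (other pairings), all impossible. Hence [Q(γ):Q] = 4 = [Q(√206, √185):Q], so Q(γ) = Q(√206, √185).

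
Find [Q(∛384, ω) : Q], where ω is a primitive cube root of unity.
[Q(∛384, ω) : Q] = 6

[Q(∛384):Q] = 3 (min poly x^3 - 384, irreducible since 384 is not a perfect cube). [Q(ω):Q] = 2 (min poly x^2 + x + 1). Since Q(∛384) ⊂ R and ω ∉ R, we have ω ∉ Q(∛384), so x^2 + x + 1 remains irreducible over Q(∛384) and [Q(∛384, ω) : Q(∛384)] = 2. By the tower law, [Q(∛384, ω) : Q] = 3 · 2 = 6. (In fact Q(∛384, ω) is the splitting field of x^3 - 384 over Q.)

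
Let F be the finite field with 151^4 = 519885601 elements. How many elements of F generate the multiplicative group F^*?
There are φ(519885600) = 121098240 primitive elements

F_q^* is cyclic of order q - 1 = 519885600. A cyclic group of order m has exactly φ(m) generators. Here m = 519885600 = 2^5 · 3 · 5^2 · 13 · 19 · 877, so the number of primitive elements is φ(519885600) = 121098240.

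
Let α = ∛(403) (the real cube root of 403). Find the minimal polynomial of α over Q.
m_α(x) = x^3 - 403

α satisfies α^3 = 403, so x^3 - 403 annihilates α. By the rational root test, a rational root p/q (in lowest terms) of x^3 - 403 would satisfy p^3 = 403 q^3, forcing q = 1 and p^3 = 403; but 403 is not a perfect cube, contradiction. A monic cubic over Q with no rational root is irreducible (any nontrivial factorization would include a linear factor). Hence x^3 - 403 is the minimal polynomial of α, and in particular [Q(α):Q] = 3.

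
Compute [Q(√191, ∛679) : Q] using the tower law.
[Q(√191, ∛679) : Q] = 6

Let L = Q(√191, ∛679). Since Q(√191) ⊂ L and [Q(√191):Q] = 2, the tower law gives 2 | [L:Q]. Likewise Q(∛679) ⊂ L with [Q(∛679):Q] = 3 (because 679 is not a perfect cube), so 3 | [L:Q]. As gcd(2,3) = 1, [L:Q] is divisible by 6. Conversely L is generated over Q by √191 and ∛679, so [L:Q] ≤ 2·3 = 6. Therefore [Q(√191, ∛679) : Q] = 6.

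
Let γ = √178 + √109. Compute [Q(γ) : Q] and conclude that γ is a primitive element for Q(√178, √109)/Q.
[Q(γ) : Q] = 4 (equivalently, Q(γ) = Q(√178, √109))

Obviously Q(γ) ⊆ Q(√178, √109), and [Q(√178, √109):Q] = 4 (since 178, 109 are distinct squarefree integers > 1 with 19402 not a perfect square). To show equality we compute the minimal polynomial of γ. From γ = √178 + √109: γ^2 = 178 + 2√(19402) + 109 = 287 + 2√(19402), so γ^2 - 287 = 2√(19402); squaring, (γ^2 - 287)^2 = 4·19402, i.e. γ^4 - 574γ^2 + 82369 - 77608 = 0, i.e. γ^4 - 574γ^2 + 4761 = 0. So γ is a root of x^4 - 574x^2 + 4761. This polynomial is irreducible over Q: it has no rational root (each ±√178 ± √109 is irrational), and any factorization into two quadratics over Q would force √(19402) ∈ Q (pairing opposite roots) or √178, √109 ∈ Q (other pairings), all impossible. Hence [Q(γ):Q] = 4 = [Q(√178, √109):Q], so Q(γ) = Q(√178, √109).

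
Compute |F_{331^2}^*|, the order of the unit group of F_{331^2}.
|F_{331^2}^*| = 109560

F_{331^2} has 331^2 = 109561 elements; its multiplicative group consists of all nonzero elements, so |F_{331^2}^*| = 109561 - 1 = 109560. (It is cyclic since any finite subgroup of the multiplicative group of a field is cyclic.)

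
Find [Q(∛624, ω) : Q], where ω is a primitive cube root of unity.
[Q(∛624, ω) : Q] = 6

[Q(∛624):Q] = 3 (min poly x^3 - 624, irreducible since 624 is not a perfect cube). [Q(ω):Q] = 2 (min poly x^2 + x + 1). Since Q(∛624) ⊂ R and ω ∉ R, we have ω ∉ Q(∛624), so x^2 + x + 1 remains irreducible over Q(∛624) and [Q(∛624, ω) : Q(∛624)] = 2. By the tower law, [Q(∛624, ω) : Q] = 3 · 2 = 6. (In fact Q(∛624, ω) is the splitting field of x^3 - 624 over Q.)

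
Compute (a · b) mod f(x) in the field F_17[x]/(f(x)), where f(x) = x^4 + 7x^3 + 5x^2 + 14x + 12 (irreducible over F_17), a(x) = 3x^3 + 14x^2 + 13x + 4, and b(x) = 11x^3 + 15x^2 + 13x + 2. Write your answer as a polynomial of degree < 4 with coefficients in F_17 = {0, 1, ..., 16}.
a · b ≡ 11x^3 + 9x^2 + 13x + 2 (mod f(x))

Multiply in F_17[x]: a(x)·b(x) = (3x^3 + 14x^2 + 13x + 4)·(11x^3 + 15x^2 + 13x + 2) = 16x^6 + 12x^5 + x^4 + 2x^3 + 2x^2 + 10x + 8. This has degree ≥ 4, so divide by f(x) over F_17: 16x^6 + 12x^5 + x^4 + 2x^3 + 2x^2 + 10x + 8 = (16x^2 + 2x + 9)·(x^4 + 7x^3 + 5x^2 + 14x + 12) + (11x^3 + 9x^2 + 13x + 2). Hence a·b ≡ 11x^3 + 9x^2 + 13x + 2 (mod f). (F_17[x]/(f) is a field with 17^4 = 83521 elements since f is irreducible of degree 4.)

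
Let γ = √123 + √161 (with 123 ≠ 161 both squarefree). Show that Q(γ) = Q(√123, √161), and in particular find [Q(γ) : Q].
[Q(γ) : Q] = 4 (equivalently, Q(γ) = Q(√123, √161))

Obviously Q(γ) ⊆ Q(√123, √161), and [Q(√123, √161):Q] = 4 (since 123, 161 are distinct squarefree integers > 1 with 19803 not a perfect square). To show equality we compute the minimal polynomial of γ. From γ = √123 + √161: γ^2 = 123 + 2√(19803) + 161 = 284 + 2√(19803), so γ^2 - 284 = 2√(19803); squaring, (γ^2 - 284)^2 = 4·19803, i.e. γ^4 - 568γ^2 + 80656 - 79212 = 0, i.e. γ^4 - 568γ^2 + 1444 = 0. So γ is a root of x^4 - 568x^2 + 1444. This polynomial is irreducible over Q: it has no rational root (each ±√123 ± √161 is irrational), and any factorization into two quadratics over Q would force √(19803) ∈ Q (pairing opposite roots) or √123, √161 ∈ Q (other pairings), all impossible. Hence [Q(γ):Q] = 4 = [Q(√123, √161):Q], so Q(γ) = Q(√123, √161).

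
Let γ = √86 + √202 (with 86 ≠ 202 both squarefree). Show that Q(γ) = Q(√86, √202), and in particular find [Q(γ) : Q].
[Q(γ) : Q] = 4 (equivalently, Q(γ) = Q(√86, √202))

Obviously Q(γ) ⊆ Q(√86, √202), and [Q(√86, √202):Q] = 4 (since 86, 202 are distinct squarefree integers > 1 with 17372 not a perfect square). To show equality we compute the minimal polynomial of γ. From γ = √86 + √202: γ^2 = 86 + 2√(17372) + 202 = 288 + 2√(17372), so γ^2 - 288 = 2√(17372); squaring, (γ^2 - 288)^2 = 4·17372, i.e. γ^4 - 576γ^2 + 82944 - 69488 = 0, i.e. γ^4 - 576γ^2 + 13456 = 0. So γ is a root of x^4 - 576x^2 + 13456. This polynomial is irreducible over Q: it has no rational root (each ±√86 ± √202 is irrational), and any factorization into two quadratics over Q would force √(17372) ∈ Q (pairing opposite roots) or √86, √202 ∈ Q (other pairings), all impossible. Hence [Q(γ):Q] = 4 = [Q(√86, √202):Q], so Q(γ) = Q(√86, √202).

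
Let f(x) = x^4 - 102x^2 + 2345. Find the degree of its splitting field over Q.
[K : Q] = 4

Solving the quadratic in x^2: x^2 = (102 ± √(102^2 - 4·2345))/2 = (102 ± √1024)/2 = (102 ± 32)/2, giving x^2 = 35 or x^2 = 67. So f(x) = (x^2 - 35)(x^2 - 67) and the roots of f are ±√35, ±√67. Hence the splitting field is K = Q(√35, √67). Since 35 and 67 are distinct squarefree integers > 1, their product 2345 is not a perfect square, so √67 ∉ Q(√35). By the tower law [K:Q] = [Q(√35,√67):Q(√35)] · [Q(√35):Q] = 2 · 2 = 4.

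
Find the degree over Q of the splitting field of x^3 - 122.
[K : Q] = 6

The roots of x^3 - 122 are ∛122, ω∛122, ω^2∛122 where ω = e^(2πi/3) is a primitive cube root of unity, so K = Q(∛122, ω). Now [Q(∛122):Q] = 3 (since 122 is not a perfect cube, x^3 - 122 is irreducible) and [Q(ω):Q] = 2. Both 2 and 3 divide [K:Q], and [K:Q] ≤ 3·2 = 6, so [K:Q] = 6. (Equivalently: Q(∛122) ⊂ R but ω ∉ R, so [K : Q(∛122)] = 2.)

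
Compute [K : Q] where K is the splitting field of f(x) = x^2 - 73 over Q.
[K : Q] = 2

f(x) = x^2 - 73 factors as (x - √73)(x + √73). The splitting field is K = Q(√73). Since 73 is squarefree and > 1, it is not a perfect square, so x^2 - 73 is irreducible over Q and [Q(√73) : Q] = 2. Hence [K : Q] = 2.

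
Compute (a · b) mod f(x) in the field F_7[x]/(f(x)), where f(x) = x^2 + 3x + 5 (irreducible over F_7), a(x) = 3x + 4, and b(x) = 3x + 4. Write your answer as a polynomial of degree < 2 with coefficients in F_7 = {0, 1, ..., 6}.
a · b ≡ 4x + 6 (mod f(x))

Multiply in F_7[x]: a(x)·b(x) = (3x + 4)·(3x + 4) = 2x^2 + 3x + 2. This has degree ≥ 2, so divide by f(x) over F_7: 2x^2 + 3x + 2 = (2)·(x^2 + 3x + 5) + (4x + 6). Hence a·b ≡ 4x + 6 (mod f). (F_7[x]/(f) is a field with 7^2 = 49 elements since f is irreducible of degree 2.)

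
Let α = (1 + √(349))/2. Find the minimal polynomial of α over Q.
m_α(x) = x^2 - x - 87

From 2α - 1 = √(349), squaring gives (2α - 1)^2 = 349, i.e. 4α^2 - 4α + 1 = 349, so α^2 - α + (1 - 349)/4 = 0. Since 349 ≡ 1 (mod 4), (1 - 349)/4 = -87 ∈ Z. The polynomial x^2 - x - 87 has discriminant 1 - 4·(-87) = 349, which is not a perfect square in Q (d = 349 is squarefree and ≠ 1), so x^2 - x - 87 is irreducible over Q. It is the minimal polynomial of α.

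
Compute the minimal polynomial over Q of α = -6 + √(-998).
m_α(x) = x^2 + 12x + 1034

From α + 6 = √(-998), squaring gives (α + 6)^2 = -998, i.e. α^2 + 12α + 36 = -998, so α^2 + 12α + 1034 = 0. The discriminant of x^2 + 12x + 1034 is (12)^2 - 4·(1034) = 144 - 4136 = -3992, and 4·(-998) is not a perfect square in Q since -998 is squarefree and ≠ 1. Hence x^2 + 12x + 1034 is irreducible over Q and is the minimal polynomial of α.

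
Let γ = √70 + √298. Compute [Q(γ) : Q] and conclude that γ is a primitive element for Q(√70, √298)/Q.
[Q(γ) : Q] = 4 (equivalently, Q(γ) = Q(√70, √298))

Obviously Q(γ) ⊆ Q(√70, √298), and [Q(√70, √298):Q] = 4 (since 70, 298 are distinct squarefree integers > 1 with 20860 not a perfect square). To show equality we compute the minimal polynomial of γ. From γ = √70 + √298: γ^2 = 70 + 2√(20860) + 298 = 368 + 2√(20860), so γ^2 - 368 = 2√(20860); squaring, (γ^2 - 368)^2 = 4·20860, i.e. γ^4 - 736γ^2 + 135424 - 83440 = 0, i.e. γ^4 - 736γ^2 + 51984 = 0. So γ is a root of x^4 - 736x^2 + 51984. This polynomial is irreducible over Q: it has no rational root (each ±√70 ± √298 is irrational), and any factorization into two quadratics over Q would force √(20860) ∈ Q (pairing opposite roots) or √70, √298 ∈ Q (other pairings), all impossible. Hence [Q(γ):Q] = 4 = [Q(√70, √298):Q], so Q(γ) = Q(√70, √298).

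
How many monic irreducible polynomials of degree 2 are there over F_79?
There are 3081 monic irreducible polynomials of degree 2 over F_79

Each element of F_{79^2} that lies in no proper subfield is a root of exactly one monic irreducible of degree 2 over F_79, and each such polynomial has 2 distinct roots in F_{79^2}. By Möbius inversion the count is N_79(2) = (1/2) Σ_{d|2} μ(2/d) · 79^d = (1/2)(μ(2)·79^1 + μ(1)·79^2) = 6162/2 = 3081.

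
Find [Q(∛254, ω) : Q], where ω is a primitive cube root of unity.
[Q(∛254, ω) : Q] = 6

[Q(∛254):Q] = 3 (min poly x^3 - 254, irreducible since 254 is not a perfect cube). [Q(ω):Q] = 2 (min poly x^2 + x + 1). Since Q(∛254) ⊂ R and ω ∉ R, we have ω ∉ Q(∛254), so x^2 + x + 1 remains irreducible over Q(∛254) and [Q(∛254, ω) : Q(∛254)] = 2. By the tower law, [Q(∛254, ω) : Q] = 3 · 2 = 6. (In fact Q(∛254, ω) is the splitting field of x^3 - 254 over Q.)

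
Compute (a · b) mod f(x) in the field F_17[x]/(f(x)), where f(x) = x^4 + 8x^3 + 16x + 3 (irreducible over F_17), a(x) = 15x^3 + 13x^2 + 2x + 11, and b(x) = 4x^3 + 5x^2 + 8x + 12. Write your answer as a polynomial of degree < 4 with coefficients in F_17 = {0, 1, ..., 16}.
a · b ≡ 11x^3 + 6x + 6 (mod f(x))

Multiply in F_17[x]: a(x)·b(x) = (15x^3 + 13x^2 + 2x + 11)·(4x^3 + 5x^2 + 8x + 12) = 9x^6 + 8x^5 + 6x^4 + 15x^3 + 6x^2 + 10x + 13. This has degree ≥ 4, so divide by f(x) over F_17: 9x^6 + 8x^5 + 6x^4 + 15x^3 + 6x^2 + 10x + 13 = (9x^2 + 4x + 8)·(x^4 + 8x^3 + 16x + 3) + (11x^3 + 6x + 6). Hence a·b ≡ 11x^3 + 6x + 6 (mod f). (F_17[x]/(f) is a field with 17^4 = 83521 elements since f is irreducible of degree 4.)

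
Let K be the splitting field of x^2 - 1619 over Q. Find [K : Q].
[K : Q] = 2

f(x) = x^2 - 1619 factors as (x - √1619)(x + √1619). The splitting field is K = Q(√1619). Since 1619 is squarefree and > 1, it is not a perfect square, so x^2 - 1619 is irreducible over Q and [Q(√1619) : Q] = 2. Hence [K : Q] = 2.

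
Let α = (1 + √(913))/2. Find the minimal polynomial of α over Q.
m_α(x) = x^2 - x - 228

From 2α - 1 = √(913), squaring gives (2α - 1)^2 = 913, i.e. 4α^2 - 4α + 1 = 913, so α^2 - α + (1 - 913)/4 = 0. Since 913 ≡ 1 (mod 4), (1 - 913)/4 = -228 ∈ Z. The polynomial x^2 - x - 228 has discriminant 1 - 4·(-228) = 913, which is not a perfect square in Q (d = 913 is squarefree and ≠ 1), so x^2 - x - 228 is irreducible over Q. It is the minimal polynomial of α.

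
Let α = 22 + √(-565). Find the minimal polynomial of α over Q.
m_α(x) = x^2 - 44x + 1049

From α - 22 = √(-565), squaring gives (α - 22)^2 = -565, i.e. α^2 - 44α + 484 = -565, so α^2 - 44α + 1049 = 0. The discriminant of x^2 - 44x + 1049 is (-44)^2 - 4·(1049) = 1936 - 4196 = -2260, and 4·(-565) is not a perfect square in Q since -565 is squarefree and ≠ 1. Hence x^2 - 44x + 1049 is irreducible over Q and is the minimal polynomial of α.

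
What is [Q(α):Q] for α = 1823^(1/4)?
[Q(α):Q] = 4

α is a root of x^4 - 1823. By Eisenstein's criterion at the prime p = 1823 (which divides the constant term 1823 but p^2 = 3323329 does not, since 1823 is squarefree), x^4 - 1823 is irreducible over Q. Hence [Q(α):Q] = 4.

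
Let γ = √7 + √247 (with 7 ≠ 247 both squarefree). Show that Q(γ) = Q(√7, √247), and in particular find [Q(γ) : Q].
[Q(γ) : Q] = 4 (equivalently, Q(γ) = Q(√7, √247))

Obviously Q(γ) ⊆ Q(√7, √247), and [Q(√7, √247):Q] = 4 (since 7, 247 are distinct squarefree integers > 1 with 1729 not a perfect square). To show equality we compute the minimal polynomial of γ. From γ = √7 + √247: γ^2 = 7 + 2√(1729) + 247 = 254 + 2√(1729), so γ^2 - 254 = 2√(1729); squaring, (γ^2 - 254)^2 = 4·1729, i.e. γ^4 - 508γ^2 + 64516 - 6916 = 0, i.e. γ^4 - 508γ^2 + 57600 = 0. So γ is a root of x^4 - 508x^2 + 57600. This polynomial is irreducible over Q: it has no rational root (each ±√7 ± √247 is irrational), and any factorization into two quadratics over Q would force √(1729) ∈ Q (pairing opposite roots) or √7, √247 ∈ Q (other pairings), all impossible. Hence [Q(γ):Q] = 4 = [Q(√7, √247):Q], so Q(γ) = Q(√7, √247).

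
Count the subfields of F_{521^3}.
F_{521^3} has 2 subfields

The subfields of F_{p^n} are exactly the fields F_{p^d} for d | n (each is the fixed field of the unique index-d subgroup of Gal(F_{p^n}/F_p) ≅ Z/nZ). The divisors of n = 3 are {1, 3}, giving 2 subfields: F_{521^1}, F_{521^3}.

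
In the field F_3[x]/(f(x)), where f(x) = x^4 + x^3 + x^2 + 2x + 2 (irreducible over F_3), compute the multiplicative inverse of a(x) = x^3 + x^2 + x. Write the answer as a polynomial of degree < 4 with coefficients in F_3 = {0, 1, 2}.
a(x)^(-1) ≡ x^3 + x + 2 (mod f(x))

Since f is irreducible over F_3, F_3[x]/(f) is a field and a(x) ≠ 0 has an inverse. Apply the extended Euclidean algorithm to f(x) and a(x) in F_3[x]: f(x) = (x)·a(x) + (2x + 2);  a(x) = (2x^2 + 2)·(2x + 2) + (2). The last nonzero remainder is the constant 2 = gcd(f, a) in F_3. Back-substituting through the division chain expresses 2 = s(x)·a(x) + t(x)·f(x) with s(x) ≡ 2x^3 + 2x + 1 (mod f), so (2x^3 + 2x + 1)·a(x) ≡ 2 (mod f). Multiplying by 2^(-1) ≡ 2 in F_3 gives a(x)^(-1) ≡ 2·(2x^3 + 2x + 1) ≡ x^3 + x + 2 (mod f). Check: (x^3 + x^2 + x)·(x^3 + x + 2) = x^6 + x^5 + 2x^4 + 2x ≡ 1 (mod x^4 + x^3 + x^2 + 2x + 2).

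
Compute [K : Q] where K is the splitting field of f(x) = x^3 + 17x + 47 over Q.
[K : Q] = 6

By the rational root test, any rational root of the monic integer polynomial f(x) = x^3 + 17x + 47 must be an integer dividing the constant term 47, i.e. one of ±{1, 47}. Evaluating: f(1) = 65, f(-1) = 29, f(47) = 104669, f(-47) = -104575; none is 0, so f has no rational root and is therefore irreducible over Q (a cubic with no linear factor over a field is irreducible). For an irreducible cubic, the Galois group is A_3 or S_3 according as the discriminant disc(f) = -4a^3 - 27b^2 = -4·(17)^3 - 27·(47)^2 = -79295 is or is not a square in Q. Here disc(f) = -79295 is not a perfect square in Q, so the Galois group of f over Q is not contained in A_3 and must be all of S_3. The splitting field has degree |S_3| = 6 over Q, so [K : Q] = 6.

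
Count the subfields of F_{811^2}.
F_{811^2} has 2 subfields

The subfields of F_{p^n} are exactly the fields F_{p^d} for d | n (each is the fixed field of the unique index-d subgroup of Gal(F_{p^n}/F_p) ≅ Z/nZ). The divisors of n = 2 are {1, 2}, giving 2 subfields: F_{811^1}, F_{811^2}.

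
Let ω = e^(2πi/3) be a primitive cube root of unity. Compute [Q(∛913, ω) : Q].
[Q(∛913, ω) : Q] = 6

[Q(∛913):Q] = 3 (min poly x^3 - 913, irreducible since 913 is not a perfect cube). [Q(ω):Q] = 2 (min poly x^2 + x + 1). Since Q(∛913) ⊂ R and ω ∉ R, we have ω ∉ Q(∛913), so x^2 + x + 1 remains irreducible over Q(∛913) and [Q(∛913, ω) : Q(∛913)] = 2. By the tower law, [Q(∛913, ω) : Q] = 3 · 2 = 6. (In fact Q(∛913, ω) is the splitting field of x^3 - 913 over Q.)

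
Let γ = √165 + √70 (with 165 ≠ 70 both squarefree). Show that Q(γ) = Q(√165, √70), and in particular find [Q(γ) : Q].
[Q(γ) : Q] = 4 (equivalently, Q(γ) = Q(√165, √70))

Obviously Q(γ) ⊆ Q(√165, √70), and [Q(√165, √70):Q] = 4 (since 165, 70 are distinct squarefree integers > 1 with 11550 not a perfect square). To show equality we compute the minimal polynomial of γ. From γ = √165 + √70: γ^2 = 165 + 2√(11550) + 70 = 235 + 2√(11550), so γ^2 - 235 = 2√(11550); squaring, (γ^2 - 235)^2 = 4·11550, i.e. γ^4 - 470γ^2 + 55225 - 46200 = 0, i.e. γ^4 - 470γ^2 + 9025 = 0. So γ is a root of x^4 - 470x^2 + 9025. This polynomial is irreducible over Q: it has no rational root (each ±√165 ± √70 is irrational), and any factorization into two quadratics over Q would force √(11550) ∈ Q (pairing opposite roots) or √165, √70 ∈ Q (other pairings), all impossible. Hence [Q(γ):Q] = 4 = [Q(√165, √70):Q], so Q(γ) = Q(√165, √70).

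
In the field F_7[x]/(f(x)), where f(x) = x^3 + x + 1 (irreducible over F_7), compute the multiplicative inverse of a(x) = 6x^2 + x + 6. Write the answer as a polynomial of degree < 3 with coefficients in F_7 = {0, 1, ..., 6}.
a(x)^(-1) ≡ 6x^2 (mod f(x))

Since f is irreducible over F_7, F_7[x]/(f) is a field and a(x) ≠ 0 has an inverse. Apply the extended Euclidean algorithm to f(x) and a(x) in F_7[x]: f(x) = (6x + 6)·a(x) + (x);  a(x) = (6x + 1)·(x) + (6). The last nonzero remainder is the constant 6 = gcd(f, a) in F_7. Back-substituting through the division chain expresses 6 = s(x)·a(x) + t(x)·f(x) with s(x) ≡ x^2 (mod f), so (x^2)·a(x) ≡ 6 (mod f). Multiplying by 6^(-1) ≡ 6 in F_7 gives a(x)^(-1) ≡ 6·(x^2) ≡ 6x^2 (mod f). Check: (6x^2 + x + 6)·(6x^2) = x^4 + 6x^3 + x^2 ≡ 1 (mod x^3 + x + 1).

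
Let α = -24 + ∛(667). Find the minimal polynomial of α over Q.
m_α(x) = x^3 + 72x^2 + 1728x + 13157

Set β = α + 24 = ∛(667), so β^3 = 667. Then (α + 24)^3 - 667 = 0, i.e. α is a root of g(x) = (x + 24)^3 - 667 = x^3 + 72x^2 + 1728x + 13157. Since g(x) = h(x + 24) where h(x) = x^3 - 667, and h is irreducible over Q (because 667 is not a perfect cube, so h has no rational root, and a monic cubic with no rational root is irreducible), g is also irreducible (irreducibility is preserved under the substitution x → x + 24). Hence m_α(x) = x^3 + 72x^2 + 1728x + 13157.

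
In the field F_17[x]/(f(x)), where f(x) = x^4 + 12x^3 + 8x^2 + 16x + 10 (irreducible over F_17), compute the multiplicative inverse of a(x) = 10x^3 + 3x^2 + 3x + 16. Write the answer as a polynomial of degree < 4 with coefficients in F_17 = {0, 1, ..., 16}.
a(x)^(-1) ≡ 9x^3 + 15x^2 + 4x + 8 (mod f(x))

Since f is irreducible over F_17, F_17[x]/(f) is a field and a(x) ≠ 0 has an inverse. Apply the extended Euclidean algorithm to f(x) and a(x) in F_17[x]: f(x) = (12x + 1)·a(x) + (3x^2 + 8x + 11);  a(x) = (9x + 11)·(3x^2 + 8x + 11) + (3x + 14);  (3x^2 + 8x + 11) = (x + 15)·(3x + 14) + (5). The last nonzero remainder is the constant 5 = gcd(f, a) in F_17. Back-substituting through the division chain expresses 5 = s(x)·a(x) + t(x)·f(x) with s(x) ≡ 11x^3 + 7x^2 + 3x + 6 (mod f), so (11x^3 + 7x^2 + 3x + 6)·a(x) ≡ 5 (mod f). Multiplying by 5^(-1) ≡ 7 in F_17 gives a(x)^(-1) ≡ 7·(11x^3 + 7x^2 + 3x + 6) ≡ 9x^3 + 15x^2 + 4x + 8 (mod f). Check: (10x^3 + 3x^2 + 3x + 16)·(9x^3 + 15x^2 + 4x + 8) = 5x^6 + 7x^5 + 10x^4 + 9x^3 + 4x^2 + 3x + 9 ≡ 1 (mod x^4 + 12x^3 + 8x^2 + 16x + 10).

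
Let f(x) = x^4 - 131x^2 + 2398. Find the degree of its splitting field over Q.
[K : Q] = 4

Solving the quadratic in x^2: x^2 = (131 ± √(131^2 - 4·2398))/2 = (131 ± √7569)/2 = (131 ± 87)/2, giving x^2 = 22 or x^2 = 109. So f(x) = (x^2 - 22)(x^2 - 109) and the roots of f are ±√22, ±√109. Hence the splitting field is K = Q(√22, √109). Since 22 and 109 are distinct squarefree integers > 1, their product 2398 is not a perfect square, so √109 ∉ Q(√22). By the tower law [K:Q] = [Q(√22,√109):Q(√22)] · [Q(√22):Q] = 2 · 2 = 4.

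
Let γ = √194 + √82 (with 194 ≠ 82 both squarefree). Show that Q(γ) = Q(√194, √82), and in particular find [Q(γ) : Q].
[Q(γ) : Q] = 4 (equivalently, Q(γ) = Q(√194, √82))

Obviously Q(γ) ⊆ Q(√194, √82), and [Q(√194, √82):Q] = 4 (since 194, 82 are distinct squarefree integers > 1 with 15908 not a perfect square). To show equality we compute the minimal polynomial of γ. From γ = √194 + √82: γ^2 = 194 + 2√(15908) + 82 = 276 + 2√(15908), so γ^2 - 276 = 2√(15908); squaring, (γ^2 - 276)^2 = 4·15908, i.e. γ^4 - 552γ^2 + 76176 - 63632 = 0, i.e. γ^4 - 552γ^2 + 12544 = 0. So γ is a root of x^4 - 552x^2 + 12544. This polynomial is irreducible over Q: it has no rational root (each ±√194 ± √82 is irrational), and any factorization into two quadratics over Q would force √(15908) ∈ Q (pairing opposite roots) or √194, √82 ∈ Q (other pairings), all impossible. Hence [Q(γ):Q] = 4 = [Q(√194, √82):Q], so Q(γ) = Q(√194, √82).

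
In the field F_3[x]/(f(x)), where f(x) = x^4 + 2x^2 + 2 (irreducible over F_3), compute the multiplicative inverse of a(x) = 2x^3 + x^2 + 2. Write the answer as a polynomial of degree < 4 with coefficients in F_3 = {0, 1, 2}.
a(x)^(-1) ≡ x^3 + x^2 + 2 (mod f(x))

Since f is irreducible over F_3, F_3[x]/(f) is a field and a(x) ≠ 0 has an inverse. Apply the extended Euclidean algorithm to f(x) and a(x) in F_3[x]: f(x) = (2x + 2)·a(x) + (2x + 1);  a(x) = (x^2)·(2x + 1) + (2). The last nonzero remainder is the constant 2 = gcd(f, a) in F_3. Back-substituting through the division chain expresses 2 = s(x)·a(x) + t(x)·f(x) with s(x) ≡ 2x^3 + 2x^2 + 1 (mod f), so (2x^3 + 2x^2 + 1)·a(x) ≡ 2 (mod f). Multiplying by 2^(-1) ≡ 2 in F_3 gives a(x)^(-1) ≡ 2·(2x^3 + 2x^2 + 1) ≡ x^3 + x^2 + 2 (mod f). Check: (2x^3 + x^2 + 2)·(x^3 + x^2 + 2) = 2x^6 + x^4 + x^2 + 1 ≡ 1 (mod x^4 + 2x^2 + 2).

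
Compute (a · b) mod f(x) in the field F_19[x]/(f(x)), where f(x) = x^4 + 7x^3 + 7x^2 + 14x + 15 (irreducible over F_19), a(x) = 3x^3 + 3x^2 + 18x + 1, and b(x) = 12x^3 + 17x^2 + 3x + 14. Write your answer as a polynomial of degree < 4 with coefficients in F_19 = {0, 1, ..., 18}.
a · b ≡ 6x^3 + 14x^2 + 18x + 18 (mod f(x))

Multiply in F_19[x]: a(x)·b(x) = (3x^3 + 3x^2 + 18x + 1)·(12x^3 + 17x^2 + 3x + 14) = 17x^6 + 11x^5 + 10x^4 + 8x^3 + 18x^2 + 8x + 14. This has degree ≥ 4, so divide by f(x) over F_19: 17x^6 + 11x^5 + 10x^4 + 8x^3 + 18x^2 + 8x + 14 = (17x^2 + 6x + 1)·(x^4 + 7x^3 + 7x^2 + 14x + 15) + (6x^3 + 14x^2 + 18x + 18). Hence a·b ≡ 6x^3 + 14x^2 + 18x + 18 (mod f). (F_19[x]/(f) is a field with 19^4 = 130321 elements since f is irreducible of degree 4.)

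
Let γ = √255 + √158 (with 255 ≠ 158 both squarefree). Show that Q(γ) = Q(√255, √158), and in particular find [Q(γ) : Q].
[Q(γ) : Q] = 4 (equivalently, Q(γ) = Q(√255, √158))

Obviously Q(γ) ⊆ Q(√255, √158), and [Q(√255, √158):Q] = 4 (since 255, 158 are distinct squarefree integers > 1 with 40290 not a perfect square). To show equality we compute the minimal polynomial of γ. From γ = √255 + √158: γ^2 = 255 + 2√(40290) + 158 = 413 + 2√(40290), so γ^2 - 413 = 2√(40290); squaring, (γ^2 - 413)^2 = 4·40290, i.e. γ^4 - 826γ^2 + 170569 - 161160 = 0, i.e. γ^4 - 826γ^2 + 9409 = 0. So γ is a root of x^4 - 826x^2 + 9409. This polynomial is irreducible over Q: it has no rational root (each ±√255 ± √158 is irrational), and any factorization into two quadratics over Q would force √(40290) ∈ Q (pairing opposite roots) or √255, √158 ∈ Q (other pairings), all impossible. Hence [Q(γ):Q] = 4 = [Q(√255, √158):Q], so Q(γ) = Q(√255, √158).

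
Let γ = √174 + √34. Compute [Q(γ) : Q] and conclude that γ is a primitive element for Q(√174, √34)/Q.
[Q(γ) : Q] = 4 (equivalently, Q(γ) = Q(√174, √34))

Obviously Q(γ) ⊆ Q(√174, √34), and [Q(√174, √34):Q] = 4 (since 174, 34 are distinct squarefree integers > 1 with 5916 not a perfect square). To show equality we compute the minimal polynomial of γ. From γ = √174 + √34: γ^2 = 174 + 2√(5916) + 34 = 208 + 2√(5916), so γ^2 - 208 = 2√(5916); squaring, (γ^2 - 208)^2 = 4·5916, i.e. γ^4 - 416γ^2 + 43264 - 23664 = 0, i.e. γ^4 - 416γ^2 + 19600 = 0. So γ is a root of x^4 - 416x^2 + 19600. This polynomial is irreducible over Q: it has no rational root (each ±√174 ± √34 is irrational), and any factorization into two quadratics over Q would force √(5916) ∈ Q (pairing opposite roots) or √174, √34 ∈ Q (other pairings), all impossible. Hence [Q(γ):Q] = 4 = [Q(√174, √34):Q], so Q(γ) = Q(√174, √34).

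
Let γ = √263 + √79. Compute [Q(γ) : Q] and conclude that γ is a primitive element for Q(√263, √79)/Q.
[Q(γ) : Q] = 4 (equivalently, Q(γ) = Q(√263, √79))

Obviously Q(γ) ⊆ Q(√263, √79), and [Q(√263, √79):Q] = 4 (since 263, 79 are distinct squarefree integers > 1 with 20777 not a perfect square). To show equality we compute the minimal polynomial of γ. From γ = √263 + √79: γ^2 = 263 + 2√(20777) + 79 = 342 + 2√(20777), so γ^2 - 342 = 2√(20777); squaring, (γ^2 - 342)^2 = 4·20777, i.e. γ^4 - 684γ^2 + 116964 - 83108 = 0, i.e. γ^4 - 684γ^2 + 33856 = 0. So γ is a root of x^4 - 684x^2 + 33856. This polynomial is irreducible over Q: it has no rational root (each ±√263 ± √79 is irrational), and any factorization into two quadratics over Q would force √(20777) ∈ Q (pairing opposite roots) or √263, √79 ∈ Q (other pairings), all impossible. Hence [Q(γ):Q] = 4 = [Q(√263, √79):Q], so Q(γ) = Q(√263, √79).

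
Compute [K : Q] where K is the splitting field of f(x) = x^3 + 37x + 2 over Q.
[K : Q] = 6

By the rational root test, any rational root of the monic integer polynomial f(x) = x^3 + 37x + 2 must be an integer dividing the constant term 2, i.e. one of ±{1, 2}. Evaluating: f(1) = 40, f(-1) = -36, f(2) = 84, f(-2) = -80; none is 0, so f has no rational root and is therefore irreducible over Q (a cubic with no linear factor over a field is irreducible). For an irreducible cubic, the Galois group is A_3 or S_3 according as the discriminant disc(f) = -4a^3 - 27b^2 = -4·(37)^3 - 27·(2)^2 = -202720 is or is not a square in Q. Here disc(f) = -202720 is not a perfect square in Q, so the Galois group of f over Q is not contained in A_3 and must be all of S_3. The splitting field has degree |S_3| = 6 over Q, so [K : Q] = 6.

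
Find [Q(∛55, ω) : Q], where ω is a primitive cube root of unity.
[Q(∛55, ω) : Q] = 6

[Q(∛55):Q] = 3 (min poly x^3 - 55, irreducible since 55 is not a perfect cube). [Q(ω):Q] = 2 (min poly x^2 + x + 1). Since Q(∛55) ⊂ R and ω ∉ R, we have ω ∉ Q(∛55), so x^2 + x + 1 remains irreducible over Q(∛55) and [Q(∛55, ω) : Q(∛55)] = 2. By the tower law, [Q(∛55, ω) : Q] = 3 · 2 = 6. (In fact Q(∛55, ω) is the splitting field of x^3 - 55 over Q.)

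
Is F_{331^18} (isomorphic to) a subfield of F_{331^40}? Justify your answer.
No: F_{331^18} is not a subfield of F_{331^40}

F_{p^m} embeds in F_{p^n} iff m | n. Here 18 ∤ 40 (since 40 = 2·18 + 4 with remainder 4 ≠ 0), so F_{331^18} is not a subfield of F_{331^40}. Equivalently: if it were, the tower law would give 18 = [F_{331^18}:F_331] dividing [F_{331^40}:F_331] = 40, contradiction.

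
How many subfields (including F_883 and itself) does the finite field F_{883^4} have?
F_{883^4} has 3 subfields

The subfields of F_{p^n} are exactly the fields F_{p^d} for d | n (each is the fixed field of the unique index-d subgroup of Gal(F_{p^n}/F_p) ≅ Z/nZ). The divisors of n = 4 are {1, 2, 4}, giving 3 subfields: F_{883^1}, F_{883^2}, F_{883^4}.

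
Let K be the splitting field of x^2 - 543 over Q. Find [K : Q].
[K : Q] = 2

f(x) = x^2 - 543 factors as (x - √543)(x + √543). The splitting field is K = Q(√543). Since 543 is squarefree and > 1, it is not a perfect square, so x^2 - 543 is irreducible over Q and [Q(√543) : Q] = 2. Hence [K : Q] = 2.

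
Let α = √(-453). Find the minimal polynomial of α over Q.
m_α(x) = x^2 + 453

α satisfies α^2 + 453 = 0, so x^2 + 453 annihilates α. Since d = -453 is squarefree and ≠ 1, it is not a perfect square in Q, so x^2 + 453 has no rational root and is therefore irreducible over Q (a degree-2 polynomial over a field is irreducible iff it has no root). Hence m_α(x) = x^2 + 453.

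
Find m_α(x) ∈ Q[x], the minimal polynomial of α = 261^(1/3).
m_α(x) = x^3 - 261

α satisfies α^3 = 261, so x^3 - 261 annihilates α. By the rational root test, a rational root p/q (in lowest terms) of x^3 - 261 would satisfy p^3 = 261 q^3, forcing q = 1 and p^3 = 261; but 261 is not a perfect cube, contradiction. A monic cubic over Q with no rational root is irreducible (any nontrivial factorization would include a linear factor). Hence x^3 - 261 is the minimal polynomial of α, and in particular [Q(α):Q] = 3.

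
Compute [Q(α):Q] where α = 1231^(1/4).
[Q(α):Q] = 4

α is a root of x^4 - 1231. By Eisenstein's criterion at the prime p = 1231 (which divides the constant term 1231 but p^2 = 1515361 does not, since 1231 is squarefree), x^4 - 1231 is irreducible over Q. Hence [Q(α):Q] = 4.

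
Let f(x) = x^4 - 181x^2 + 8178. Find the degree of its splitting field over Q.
[K : Q] = 4

Solving the quadratic in x^2: x^2 = (181 ± √(181^2 - 4·8178))/2 = (181 ± √49)/2 = (181 ± 7)/2, giving x^2 = 87 or x^2 = 94. So f(x) = (x^2 - 87)(x^2 - 94) and the roots of f are ±√87, ±√94. Hence the splitting field is K = Q(√87, √94). Since 87 and 94 are distinct squarefree integers > 1, their product 8178 is not a perfect square, so √94 ∉ Q(√87). By the tower law [K:Q] = [Q(√87,√94):Q(√87)] · [Q(√87):Q] = 2 · 2 = 4.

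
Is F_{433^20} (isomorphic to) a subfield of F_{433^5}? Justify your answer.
No: F_{433^20} is not a subfield of F_{433^5}

F_{p^m} embeds in F_{p^n} iff m | n. Here 20 ∤ 5 (since 5 = 0·20 + 5 with remainder 5 ≠ 0), so F_{433^20} is not a subfield of F_{433^5}. Equivalently: if it were, the tower law would give 20 = [F_{433^20}:F_433] dividing [F_{433^5}:F_433] = 5, contradiction.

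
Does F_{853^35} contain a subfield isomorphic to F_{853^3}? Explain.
No: F_{853^3} is not a subfield of F_{853^35}

F_{p^m} embeds in F_{p^n} iff m | n. Here 3 ∤ 35 (since 35 = 11·3 + 2 with remainder 2 ≠ 0), so F_{853^3} is not a subfield of F_{853^35}. Equivalently: if it were, the tower law would give 3 = [F_{853^3}:F_853] dividing [F_{853^35}:F_853] = 35, contradiction.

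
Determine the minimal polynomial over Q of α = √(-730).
m_α(x) = x^2 + 730

α satisfies α^2 + 730 = 0, so x^2 + 730 annihilates α. Since d = -730 is squarefree and ≠ 1, it is not a perfect square in Q, so x^2 + 730 has no rational root and is therefore irreducible over Q (a degree-2 polynomial over a field is irreducible iff it has no root). Hence m_α(x) = x^2 + 730.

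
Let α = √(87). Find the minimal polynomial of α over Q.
m_α(x) = x^2 - 87

α satisfies α^2 - 87 = 0, so x^2 - 87 annihilates α. Since d = 87 is squarefree and ≠ 1, it is not a perfect square in Q, so x^2 - 87 has no rational root and is therefore irreducible over Q (a degree-2 polynomial over a field is irreducible iff it has no root). Hence m_α(x) = x^2 - 87.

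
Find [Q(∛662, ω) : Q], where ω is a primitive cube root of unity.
[Q(∛662, ω) : Q] = 6

[Q(∛662):Q] = 3 (min poly x^3 - 662, irreducible since 662 is not a perfect cube). [Q(ω):Q] = 2 (min poly x^2 + x + 1). Since Q(∛662) ⊂ R and ω ∉ R, we have ω ∉ Q(∛662), so x^2 + x + 1 remains irreducible over Q(∛662) and [Q(∛662, ω) : Q(∛662)] = 2. By the tower law, [Q(∛662, ω) : Q] = 3 · 2 = 6. (In fact Q(∛662, ω) is the splitting field of x^3 - 662 over Q.)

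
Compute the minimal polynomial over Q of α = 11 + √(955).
m_α(x) = x^2 - 22x - 834

From α - 11 = √(955), squaring gives (α - 11)^2 = 955, i.e. α^2 - 22α + 121 = 955, so α^2 - 22α - 834 = 0. The discriminant of x^2 - 22x - 834 is (-22)^2 - 4·(-834) = 484 + 3336 = 3820, and 4·(955) is not a perfect square in Q since 955 is squarefree and ≠ 1. Hence x^2 - 22x - 834 is irreducible over Q and is the minimal polynomial of α.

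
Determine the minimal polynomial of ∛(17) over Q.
m_α(x) = x^3 - 17

α satisfies α^3 = 17, so x^3 - 17 annihilates α. By the rational root test, a rational root p/q (in lowest terms) of x^3 - 17 would satisfy p^3 = 17 q^3, forcing q = 1 and p^3 = 17; but 17 is not a perfect cube, contradiction. A monic cubic over Q with no rational root is irreducible (any nontrivial factorization would include a linear factor). Hence x^3 - 17 is the minimal polynomial of α, and in particular [Q(α):Q] = 3.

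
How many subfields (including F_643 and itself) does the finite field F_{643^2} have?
F_{643^2} has 2 subfields

The subfields of F_{p^n} are exactly the fields F_{p^d} for d | n (each is the fixed field of the unique index-d subgroup of Gal(F_{p^n}/F_p) ≅ Z/nZ). The divisors of n = 2 are {1, 2}, giving 2 subfields: F_{643^1}, F_{643^2}.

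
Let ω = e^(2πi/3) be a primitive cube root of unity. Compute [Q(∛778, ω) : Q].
[Q(∛778, ω) : Q] = 6

[Q(∛778):Q] = 3 (min poly x^3 - 778, irreducible since 778 is not a perfect cube). [Q(ω):Q] = 2 (min poly x^2 + x + 1). Since Q(∛778) ⊂ R and ω ∉ R, we have ω ∉ Q(∛778), so x^2 + x + 1 remains irreducible over Q(∛778) and [Q(∛778, ω) : Q(∛778)] = 2. By the tower law, [Q(∛778, ω) : Q] = 3 · 2 = 6. (In fact Q(∛778, ω) is the splitting field of x^3 - 778 over Q.)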